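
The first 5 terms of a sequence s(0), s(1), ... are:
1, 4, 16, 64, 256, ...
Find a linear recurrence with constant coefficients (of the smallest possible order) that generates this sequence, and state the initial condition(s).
Look for the lowest-order linear relation among consecutive terms.
Observation: each term is 4× the previous.
Check at n=2: 4·4 = 16. ✓

s(n) = 4 × s(n-1), s(0) = 1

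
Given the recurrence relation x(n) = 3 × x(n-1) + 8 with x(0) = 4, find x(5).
Computing step by step:
x(0) = 4
x(1) = 3 × 4 + 8 = 20
x(2) = 3 × 20 + 8 = 68
x(3) = 3 × 68 + 8 = 212
x(4) = 3 × 212 + 8 = 644
x(5) = 3 × 644 + 8 = 1940

1940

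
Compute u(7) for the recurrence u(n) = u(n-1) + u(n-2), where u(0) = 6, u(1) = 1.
Computing the sequence terms:
6, 1, 7, 8, 15, 23, 38, 61

61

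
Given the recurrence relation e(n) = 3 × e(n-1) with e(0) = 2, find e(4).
Computing step by step:
e(0) = 2
e(1) = 3 × 2 = 6
e(2) = 3 × 6 = 18
e(3) = 3 × 18 = 54
e(4) = 3 × 54 = 162

162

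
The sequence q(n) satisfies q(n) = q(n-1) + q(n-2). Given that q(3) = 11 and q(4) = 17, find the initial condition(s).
Work backwards using q(k) = q(k+2) - q(k+1):
q(2) = q(4) - q(3) = 17 - 11 = 6
q(1) = q(3) - q(2) = 11 - 6 = 5
q(0) = q(2) - q(1) = 6 - 5 = 1

q(0) = 1, q(1) = 5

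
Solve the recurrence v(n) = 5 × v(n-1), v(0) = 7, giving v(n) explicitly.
Recurrence: v(n) = 5 × v(n-1), initial: v(0) = 7.
Each term is 5 times the previous, so this is geometric with ratio 5. After n steps: v(n) = v(0)·5ⁿ = 7·5ⁿ.

v(n) = 7·5ⁿ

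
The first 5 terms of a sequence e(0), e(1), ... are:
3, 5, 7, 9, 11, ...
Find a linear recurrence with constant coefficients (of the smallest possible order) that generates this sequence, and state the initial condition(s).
Look for the lowest-order linear relation among consecutive terms.
Observation: consecutive differences are constant (= 2).
Check at n=2: 1·5 + 2 = 7. ✓

e(n) = e(n-1) + 2, e(0) = 3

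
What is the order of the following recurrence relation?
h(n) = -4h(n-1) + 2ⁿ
The order is the largest lag k for which h(n-k) appears. Here the deepest term is h(n-1) (the 2ⁿ term is non-homogeneous and does not affect the order), so the order is 1.

Order 1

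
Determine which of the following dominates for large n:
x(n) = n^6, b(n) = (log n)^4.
Comparing growth rates:
Growth-rate hierarchy: log n ≺ any polynomial ≺ any exponential cⁿ (c>1) ≺ n! ≺ nⁿ.
polynomial degree 6 dominates polylogarithmic (log n)^4 asymptotically.

x(n) grows faster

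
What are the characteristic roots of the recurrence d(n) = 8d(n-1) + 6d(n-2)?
Substitute d(n) = rⁿ and divide through by rⁿ⁻²: r² - 8r - 6 = 0
Discriminant: 8² + 4·6 = 88, not a perfect square, so by the quadratic formula r = (8 ± √88)/2.
General solution: d(n) = A·r₁ⁿ + B·r₂ⁿ where r₁,r₂ = (8 ± √88)/2

Characteristic: r² - 8r - 6 = 0, Roots: r = (8 ± √88)/2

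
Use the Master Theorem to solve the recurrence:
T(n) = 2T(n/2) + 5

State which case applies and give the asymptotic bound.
Master Theorem template: T(n) = a·T(n/b) + f(n).
Here: a=2, b=2, f(n)=5
Compute log_b(a) = log_2(2) = 1.
f(n) = 5 = O(n^(1-ε)) with ε = 1. Case 1: T(n) = Θ(n^log_b(a)) = Θ(n).

Case 1: T(n) = Θ(n)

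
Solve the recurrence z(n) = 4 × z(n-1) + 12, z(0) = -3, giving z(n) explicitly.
Recurrence: z(n) = 4 × z(n-1) + 12, initial: z(0) = -3.
Try z(n) = A·4ⁿ + C. Substituting: A·4ⁿ + C = 4(A·4ⁿ⁻¹ + C) + 12 = A·4ⁿ + 4C + 12, so C = 4C + 12, giving C = -4. Then z(0) = A - 4 = -3 gives A = 1.

z(n) = 4ⁿ - 4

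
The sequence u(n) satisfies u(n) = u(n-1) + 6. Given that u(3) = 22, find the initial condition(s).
u(3) = u(0) + 3·6, so u(0) = 22 - 18 = 4.

u(0) = 4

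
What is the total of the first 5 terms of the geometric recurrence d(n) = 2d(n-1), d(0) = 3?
Computing the sequence terms: 3, 6, 12, 24, 48
Adding these values together:

93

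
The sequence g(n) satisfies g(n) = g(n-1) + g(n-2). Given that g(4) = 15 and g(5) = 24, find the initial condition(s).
Work backwards using g(k) = g(k+2) - g(k+1):
g(3) = g(5) - g(4) = 24 - 15 = 9
g(2) = g(4) - g(3) = 15 - 9 = 6
g(1) = g(3) - g(2) = 9 - 6 = 3
g(0) = g(2) - g(1) = 6 - 3 = 3

g(0) = 3, g(1) = 3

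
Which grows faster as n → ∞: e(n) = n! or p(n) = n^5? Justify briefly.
Comparing growth rates:
Growth-rate hierarchy: log n ≺ any polynomial ≺ any exponential cⁿ (c>1) ≺ n! ≺ nⁿ.
factorial dominates polynomial degree 5 asymptotically.

e(n) grows faster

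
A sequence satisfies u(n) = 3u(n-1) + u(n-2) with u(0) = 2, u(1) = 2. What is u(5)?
Computing the sequence terms:
2, 2, 8, 26, 86, 284

284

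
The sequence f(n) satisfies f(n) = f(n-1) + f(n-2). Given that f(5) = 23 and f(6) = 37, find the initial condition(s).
Work backwards using f(k) = f(k+2) - f(k+1):
f(4) = f(6) - f(5) = 37 - 23 = 14
f(3) = f(5) - f(4) = 23 - 14 = 9
f(2) = f(4) - f(3) = 14 - 9 = 5
f(1) = f(3) - f(2) = 9 - 5 = 4
f(0) = f(2) - f(1) = 5 - 4 = 1

f(0) = 1, f(1) = 4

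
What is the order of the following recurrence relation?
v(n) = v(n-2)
The order is the largest lag k for which v(n-k) appears. Here the deepest term is v(n-2), so the order is 2.

Order 2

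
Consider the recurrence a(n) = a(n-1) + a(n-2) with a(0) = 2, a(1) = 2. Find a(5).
Computing the sequence terms:
2, 2, 4, 6, 10, 16

16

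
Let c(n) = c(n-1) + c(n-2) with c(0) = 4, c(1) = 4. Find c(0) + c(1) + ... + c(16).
Computing the sequence terms: 4, 4, 8, 12, 20, 32, 52, 84, 136, 220, 356, 576, 932, 1508, 2440, 3948, 6388
Adding these values together:

16720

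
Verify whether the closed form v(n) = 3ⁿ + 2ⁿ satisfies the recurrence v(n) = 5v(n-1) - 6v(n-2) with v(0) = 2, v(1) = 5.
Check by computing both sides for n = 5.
From the recurrence with v(0) = 2, v(1) = 5:
  v(0) = 2, v(1) = 5, v(2) = 13, v(3) = 35, v(4) = 97, v(5) = 275
  so the recurrence gives v(5) = 275.
From the proposed closed form v(n) = 3ⁿ + 2ⁿ:
  v(5) = 275.
Both sides give 275 at n = 5, and the initial condition(s) match, so the closed form is consistent.

Yes, the closed form is correct.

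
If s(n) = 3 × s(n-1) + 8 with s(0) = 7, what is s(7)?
Computing step by step:
s(0) = 7
s(1) = 3 × 7 + 8 = 29
s(2) = 3 × 29 + 8 = 95
s(3) = 3 × 95 + 8 = 293
s(4) = 3 × 293 + 8 = 887
s(5) = 3 × 887 + 8 = 2669
s(6) = 3 × 2669 + 8 = 8015
s(7) = 3 × 8015 + 8 = 24053

24053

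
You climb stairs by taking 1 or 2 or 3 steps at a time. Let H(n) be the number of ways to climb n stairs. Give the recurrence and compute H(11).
Condition on the size of the last step (1 to 3): before it there were n-1, …, n-3 stairs climbed, and these cases are disjoint, so H(n) = H(n-1) + H(n-2) + H(n-3) (order-3 linear recurrence).
Initial conditions by direct count (compositions of i into parts ≤ 3): H(1) = 1; H(2) = 2; H(3) = 4.
Iterating the recurrence: H(4) = 7, H(5) = 13, H(6) = 24, H(7) = 44, H(8) = 81, H(9) = 149, H(10) = 274, H(11) = 504.

H(n) = H(n-1) + H(n-2) + H(n-3), H(1) = 1, H(2) = 2, H(3) = 4; H(11) = 504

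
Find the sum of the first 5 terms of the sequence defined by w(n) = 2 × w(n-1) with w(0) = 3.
Computing the sequence terms: 3, 6, 12, 24, 48
Adding these values together:

93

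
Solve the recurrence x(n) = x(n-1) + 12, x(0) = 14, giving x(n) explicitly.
Recurrence: x(n) = x(n-1) + 12, initial: x(0) = 14.
Each step adds 12, so x(n) = x(0) + 12n = 12n + 14.

x(n) = 12n + 14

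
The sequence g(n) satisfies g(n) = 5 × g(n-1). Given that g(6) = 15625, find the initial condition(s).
In general g(n) = 5ⁿ · g(0). At n = 6: g(0) = g(6) / 5^6 = 15625 / 15625 = 1.

g(0) = 1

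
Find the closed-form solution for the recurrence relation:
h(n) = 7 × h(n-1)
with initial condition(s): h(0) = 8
Recurrence: h(n) = 7 × h(n-1), initial: h(0) = 8.
Each term is 7 times the previous, so this is geometric with ratio 7. After n steps: h(n) = h(0)·7ⁿ = 8·7ⁿ.

h(n) = 8·7ⁿ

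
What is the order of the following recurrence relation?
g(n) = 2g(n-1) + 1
The order is the largest lag k for which g(n-k) appears. Here the deepest term is g(n-1) (the 1 term is non-homogeneous and does not affect the order), so the order is 1.

Order 1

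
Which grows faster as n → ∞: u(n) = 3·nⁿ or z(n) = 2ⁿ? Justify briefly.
Comparing growth rates:
Growth-rate hierarchy: log n ≺ any polynomial ≺ any exponential cⁿ (c>1) ≺ n! ≺ nⁿ.
super-exponential nⁿ dominates exponential base 2 asymptotically.

u(n) grows faster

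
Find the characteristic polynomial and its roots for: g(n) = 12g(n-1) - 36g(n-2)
Substitute g(n) = rⁿ and divide through by rⁿ⁻²: r² - 12r + 36 = 0
Factor: (r - 6)² = 0, so r = 6 (double root).
General solution: g(n) = (A + Bn)·6ⁿ

Characteristic: r² - 12r + 36 = 0, Roots: r = 6 (double root)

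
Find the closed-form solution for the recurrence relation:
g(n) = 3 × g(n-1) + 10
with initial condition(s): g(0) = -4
Recurrence: g(n) = 3 × g(n-1) + 10, initial: g(0) = -4.
Try g(n) = A·3ⁿ + C. Substituting: A·3ⁿ + C = 3(A·3ⁿ⁻¹ + C) + 10 = A·3ⁿ + 3C + 10, so C = 3C + 10, giving C = -5. Then g(0) = A - 5 = -4 gives A = 1.

g(n) = 3ⁿ - 5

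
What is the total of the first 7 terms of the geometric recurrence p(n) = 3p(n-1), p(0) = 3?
Computing the sequence terms: 3, 9, 27, 81, 243, 729, 2187
Adding these values together:

3279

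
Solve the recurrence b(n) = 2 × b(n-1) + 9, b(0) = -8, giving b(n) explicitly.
Recurrence: b(n) = 2 × b(n-1) + 9, initial: b(0) = -8.
Try b(n) = A·2ⁿ + C. Substituting: A·2ⁿ + C = 2(A·2ⁿ⁻¹ + C) + 9 = A·2ⁿ + 2C + 9, so C = 2C + 9, giving C = -9. Then b(0) = A - 9 = -8 gives A = 1.

b(n) = 2ⁿ - 9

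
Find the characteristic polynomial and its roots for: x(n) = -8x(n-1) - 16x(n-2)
Substitute x(n) = rⁿ and divide through by rⁿ⁻²: r² + 8r + 16 = 0
Factor: (r + 4)² = 0, so r = -4 (double root).
General solution: x(n) = (A + Bn)·(-4)ⁿ

Characteristic: r² + 8r + 16 = 0, Roots: r = -4 (double root)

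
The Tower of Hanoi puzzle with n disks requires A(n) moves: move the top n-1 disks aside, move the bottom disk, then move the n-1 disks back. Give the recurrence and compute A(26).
Moving n disks = move the top n-1 disks aside (A(n-1) moves) + move the largest disk (1 move) + move the n-1 disks back on top (A(n-1) moves), so A(n) = 2A(n-1) + 1, with A(1) = 1 (a single disk takes one move).
First terms: 1, 3, 7, 15, 31, 63, … — each is one less than a power of 2. Indeed A(n) + 1 = 2(A(n-1) + 1) with A(1) + 1 = 2, so A(n) + 1 = 2ⁿ and A(n) = 2ⁿ - 1.
Hence A(26) = 2^26 - 1 = 67108864 - 1 = 67108863.

A(n) = 2A(n-1) + 1, A(1) = 1; A(26) = 67108863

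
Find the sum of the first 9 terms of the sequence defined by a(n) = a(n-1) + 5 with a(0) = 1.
Computing the sequence terms: 1, 6, 11, 16, 21, 26, 31, 36, 41
Adding these values together:

189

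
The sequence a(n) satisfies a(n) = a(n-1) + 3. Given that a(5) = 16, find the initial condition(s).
a(5) = a(0) + 5·3, so a(0) = 16 - 15 = 1.

a(0) = 1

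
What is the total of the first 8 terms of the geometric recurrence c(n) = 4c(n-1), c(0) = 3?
Computing the sequence terms: 3, 12, 48, 192, 768, 3072, 12288, 49152
Adding these values together:

65535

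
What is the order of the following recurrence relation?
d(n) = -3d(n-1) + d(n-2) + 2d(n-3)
The order is the largest lag k for which d(n-k) appears. Here the deepest term is d(n-3), so the order is 3.

Order 3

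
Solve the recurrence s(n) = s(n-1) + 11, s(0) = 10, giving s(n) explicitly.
Recurrence: s(n) = s(n-1) + 11, initial: s(0) = 10.
Each step adds 11, so s(n) = s(0) + 11n = 11n + 10.

s(n) = 11n + 10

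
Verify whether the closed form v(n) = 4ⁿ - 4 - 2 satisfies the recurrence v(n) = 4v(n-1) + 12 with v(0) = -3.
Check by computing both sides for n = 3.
From the recurrence with v(0) = -3:
  v(0) = -3, v(1) = 0, v(2) = 12, v(3) = 60
  so the recurrence gives v(3) = 60.
From the proposed closed form v(n) = 4ⁿ - 4 - 2:
  v(3) = 58.
The recurrence gives 60 but the closed form gives 58, so the closed form does not satisfy the recurrence.

No, the closed form is incorrect.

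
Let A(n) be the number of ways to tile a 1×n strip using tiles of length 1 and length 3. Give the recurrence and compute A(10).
Condition on the last tile: it has length 1 (leaving a 1×(n-1) strip) or length 3 (leaving a 1×(n-3) strip), so A(n) = A(n-1) + A(n-3) (order-3 linear recurrence).
For 0 ≤ i < 3 only unit tiles fit, so A(i) = 1.
Iterating the recurrence: A(3) = 2, A(4) = 3, A(5) = 4, A(6) = 6, A(7) = 9, A(8) = 13, A(9) = 19, A(10) = 28.

A(n) = A(n-1) + A(n-3), with A(i) = 1 for 0 ≤ i < 3; A(10) = 28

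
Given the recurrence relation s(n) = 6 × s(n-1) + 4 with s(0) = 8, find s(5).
Computing step by step:
s(0) = 8
s(1) = 6 × 8 + 4 = 52
s(2) = 6 × 52 + 4 = 316
s(3) = 6 × 316 + 4 = 1900
s(4) = 6 × 1900 + 4 = 11404
s(5) = 6 × 11404 + 4 = 68428

68428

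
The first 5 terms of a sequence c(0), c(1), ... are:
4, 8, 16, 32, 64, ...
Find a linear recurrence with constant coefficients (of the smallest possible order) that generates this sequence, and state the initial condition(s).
Look for the lowest-order linear relation among consecutive terms.
Observation: each term is 2× the previous.
Check at n=2: 2·8 = 16. ✓

c(n) = 2 × c(n-1), c(0) = 4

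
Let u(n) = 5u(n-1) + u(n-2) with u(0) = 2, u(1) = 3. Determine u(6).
Computing the sequence terms:
2, 3, 17, 88, 457, 2373, 12322

12322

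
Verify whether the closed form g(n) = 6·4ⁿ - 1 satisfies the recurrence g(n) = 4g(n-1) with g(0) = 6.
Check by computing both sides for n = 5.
From the recurrence with g(0) = 6:
  g(0) = 6, g(1) = 24, g(2) = 96, g(3) = 384, g(4) = 1536, g(5) = 6144
  so the recurrence gives g(5) = 6144.
From the proposed closed form g(n) = 6·4ⁿ - 1:
  g(5) = 6143.
The recurrence gives 6144 but the closed form gives 6143, so the closed form does not satisfy the recurrence.

No, the closed form is incorrect.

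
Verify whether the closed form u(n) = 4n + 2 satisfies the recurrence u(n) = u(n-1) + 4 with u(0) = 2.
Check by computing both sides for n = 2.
From the recurrence with u(0) = 2:
  u(0) = 2, u(1) = 6, u(2) = 10
  so the recurrence gives u(2) = 10.
From the proposed closed form u(n) = 4n + 2:
  u(2) = 10.
Both sides give 10 at n = 2, and the initial condition(s) match, so the closed form is consistent.

Yes, the closed form is correct.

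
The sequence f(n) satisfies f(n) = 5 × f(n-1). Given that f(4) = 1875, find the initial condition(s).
In general f(n) = 5ⁿ · f(0). At n = 4: f(0) = f(4) / 5^4 = 1875 / 625 = 3.

f(0) = 3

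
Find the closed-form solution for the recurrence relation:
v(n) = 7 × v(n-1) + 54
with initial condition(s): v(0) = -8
Recurrence: v(n) = 7 × v(n-1) + 54, initial: v(0) = -8.
Try v(n) = A·7ⁿ + C. Substituting: A·7ⁿ + C = 7(A·7ⁿ⁻¹ + C) + 54 = A·7ⁿ + 7C + 54, so C = 7C + 54, giving C = -9. Then v(0) = A - 9 = -8 gives A = 1.

v(n) = 7ⁿ - 9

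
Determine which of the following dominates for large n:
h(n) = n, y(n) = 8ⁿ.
Comparing growth rates:
Growth-rate hierarchy: log n ≺ any polynomial ≺ any exponential cⁿ (c>1) ≺ n! ≺ nⁿ.
exponential base 8 dominates polynomial degree 1 asymptotically.

y(n) grows faster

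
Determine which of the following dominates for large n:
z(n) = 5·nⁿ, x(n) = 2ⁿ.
Comparing growth rates:
Growth-rate hierarchy: log n ≺ any polynomial ≺ any exponential cⁿ (c>1) ≺ n! ≺ nⁿ.
super-exponential nⁿ dominates exponential base 2 asymptotically.

z(n) grows faster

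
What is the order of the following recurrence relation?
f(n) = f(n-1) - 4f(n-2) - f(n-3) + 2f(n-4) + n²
The order is the largest lag k for which f(n-k) appears. Here the deepest term is f(n-4) (the n² term is non-homogeneous and does not affect the order), so the order is 4.

Order 4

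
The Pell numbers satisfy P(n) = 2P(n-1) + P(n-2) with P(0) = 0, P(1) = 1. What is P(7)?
Computing the sequence terms:
0, 1, 2, 5, 12, 29, 70, 169

169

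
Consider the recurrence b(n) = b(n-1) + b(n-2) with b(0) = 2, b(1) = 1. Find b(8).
Computing the sequence terms:
2, 1, 3, 4, 7, 11, 18, 29, 47

47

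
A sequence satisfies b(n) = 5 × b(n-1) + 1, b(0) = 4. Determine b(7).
Computing step by step:
b(0) = 4
b(1) = 5 × 4 + 1 = 21
b(2) = 5 × 21 + 1 = 106
b(3) = 5 × 106 + 1 = 531
b(4) = 5 × 531 + 1 = 2656
b(5) = 5 × 2656 + 1 = 13281
b(6) = 5 × 13281 + 1 = 66406
b(7) = 5 × 66406 + 1 = 332031

332031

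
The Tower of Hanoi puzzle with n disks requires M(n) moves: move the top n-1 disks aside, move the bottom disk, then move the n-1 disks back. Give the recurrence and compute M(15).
Moving n disks = move the top n-1 disks aside (M(n-1) moves) + move the largest disk (1 move) + move the n-1 disks back on top (M(n-1) moves), so M(n) = 2M(n-1) + 1, with M(1) = 1 (a single disk takes one move).
First terms: 1, 3, 7, 15, 31, 63, … — each is one less than a power of 2. Indeed M(n) + 1 = 2(M(n-1) + 1) with M(1) + 1 = 2, so M(n) + 1 = 2ⁿ and M(n) = 2ⁿ - 1.
Hence M(15) = 2^15 - 1 = 32768 - 1 = 32767.

M(n) = 2M(n-1) + 1, M(1) = 1; M(15) = 32767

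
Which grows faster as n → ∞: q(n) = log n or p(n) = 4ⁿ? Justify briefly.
Comparing growth rates:
Growth-rate hierarchy: log n ≺ any polynomial ≺ any exponential cⁿ (c>1) ≺ n! ≺ nⁿ.
exponential base 4 dominates logarithmic asymptotically.

p(n) grows faster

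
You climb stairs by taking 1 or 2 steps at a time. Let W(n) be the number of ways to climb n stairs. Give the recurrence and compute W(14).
Condition on the size of the last step (1 to 2): before it there were n-1, …, n-2 stairs climbed, and these cases are disjoint, so W(n) = W(n-1) + W(n-2) (Fibonacci-type sequence).
Initial conditions by direct count (compositions of i into parts ≤ 2): W(1) = 1; W(2) = 2.
Iterating the recurrence: W(3) = 3, W(4) = 5, W(5) = 8, W(6) = 13, W(7) = 21, W(8) = 34, W(9) = 55, W(10) = 89, W(11) = 144, W(12) = 233, W(13) = 377, W(14) = 610.

W(n) = W(n-1) + W(n-2), W(1) = 1, W(2) = 2; W(14) = 610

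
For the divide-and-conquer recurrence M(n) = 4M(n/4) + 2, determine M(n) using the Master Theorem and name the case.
Master Theorem template: M(n) = a·M(n/b) + f(n).
Here: a=4, b=4, f(n)=2
Compute log_b(a) = log_4(4) = 1.
f(n) = 2 = O(n^(1-ε)) with ε = 1. Case 1: M(n) = Θ(n^log_b(a)) = Θ(n).

Case 1: M(n) = Θ(n)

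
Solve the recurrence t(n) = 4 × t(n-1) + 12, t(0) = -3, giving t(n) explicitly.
Recurrence: t(n) = 4 × t(n-1) + 12, initial: t(0) = -3.
Try t(n) = A·4ⁿ + C. Substituting: A·4ⁿ + C = 4(A·4ⁿ⁻¹ + C) + 12 = A·4ⁿ + 4C + 12, so C = 4C + 12, giving C = -4. Then t(0) = A - 4 = -3 gives A = 1.

t(n) = 4ⁿ - 4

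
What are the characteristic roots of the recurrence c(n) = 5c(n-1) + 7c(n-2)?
Substitute c(n) = rⁿ and divide through by rⁿ⁻²: r² - 5r - 7 = 0
Discriminant: 5² + 4·7 = 53, not a perfect square, so by the quadratic formula r = (5 ± √53)/2.
General solution: c(n) = A·r₁ⁿ + B·r₂ⁿ where r₁,r₂ = (5 ± √53)/2

Characteristic: r² - 5r - 7 = 0, Roots: r = (5 ± √53)/2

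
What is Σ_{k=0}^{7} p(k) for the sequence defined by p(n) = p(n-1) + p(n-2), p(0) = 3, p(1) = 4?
Computing the sequence terms: 3, 4, 7, 11, 18, 29, 47, 76
Adding these values together:

195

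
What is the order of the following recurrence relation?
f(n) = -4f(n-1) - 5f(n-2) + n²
The order is the largest lag k for which f(n-k) appears. Here the deepest term is f(n-2) (the n² term is non-homogeneous and does not affect the order), so the order is 2.

Order 2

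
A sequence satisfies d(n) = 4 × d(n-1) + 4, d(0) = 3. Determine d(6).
Computing step by step:
d(0) = 3
d(1) = 4 × 3 + 4 = 16
d(2) = 4 × 16 + 4 = 68
d(3) = 4 × 68 + 4 = 276
d(4) = 4 × 276 + 4 = 1108
d(5) = 4 × 1108 + 4 = 4436
d(6) = 4 × 4436 + 4 = 17748

17748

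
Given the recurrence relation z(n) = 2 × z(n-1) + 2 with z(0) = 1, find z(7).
Computing step by step:
z(0) = 1
z(1) = 2 × 1 + 2 = 4
z(2) = 2 × 4 + 2 = 10
z(3) = 2 × 10 + 2 = 22
z(4) = 2 × 22 + 2 = 46
z(5) = 2 × 46 + 2 = 94
z(6) = 2 × 94 + 2 = 190
z(7) = 2 × 190 + 2 = 382

382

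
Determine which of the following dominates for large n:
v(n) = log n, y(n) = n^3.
Comparing growth rates:
Growth-rate hierarchy: log n ≺ any polynomial ≺ any exponential cⁿ (c>1) ≺ n! ≺ nⁿ.
polynomial degree 3 dominates logarithmic asymptotically.

y(n) grows faster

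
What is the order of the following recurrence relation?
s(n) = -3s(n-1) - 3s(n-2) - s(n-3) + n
The order is the largest lag k for which s(n-k) appears. Here the deepest term is s(n-3) (the n term is non-homogeneous and does not affect the order), so the order is 3.

Order 3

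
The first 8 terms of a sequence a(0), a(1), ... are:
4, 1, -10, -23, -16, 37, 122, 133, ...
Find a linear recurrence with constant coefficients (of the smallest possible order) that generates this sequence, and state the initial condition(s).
Look for the lowest-order linear relation among consecutive terms.
Observation: a(n) - 2·a(n-1) - (-3)·a(n-2) = 0 holds for the shown terms, and no order-1 relation a(n) = α·a(n-1) + β fits.
Check at n=3: 2·-10 + (-3)·1 = -23. ✓

a(n) = 2a(n-1) - 3a(n-2), a(0) = 4, a(1) = 1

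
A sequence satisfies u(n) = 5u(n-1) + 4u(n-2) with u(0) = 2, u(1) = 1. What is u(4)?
Computing the sequence terms:
2, 1, 13, 69, 397

397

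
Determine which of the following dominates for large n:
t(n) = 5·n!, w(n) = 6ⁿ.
Comparing growth rates:
Growth-rate hierarchy: log n ≺ any polynomial ≺ any exponential cⁿ (c>1) ≺ n! ≺ nⁿ.
factorial dominates exponential base 6 asymptotically.

t(n) grows faster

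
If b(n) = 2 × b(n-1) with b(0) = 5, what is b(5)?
Computing step by step:
b(0) = 5
b(1) = 2 × 5 = 10
b(2) = 2 × 10 = 20
b(3) = 2 × 20 = 40
b(4) = 2 × 40 = 80
b(5) = 2 × 80 = 160

160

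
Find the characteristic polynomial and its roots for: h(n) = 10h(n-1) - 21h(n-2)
Substitute h(n) = rⁿ and divide through by rⁿ⁻²: r² - 10r + 21 = 0
Factor: (r - 7)(r - 3) = 0, so r = 7, 3.
General solution: h(n) = A·7ⁿ + B·3ⁿ

Characteristic: r² - 10r + 21 = 0, Roots: r = 7, 3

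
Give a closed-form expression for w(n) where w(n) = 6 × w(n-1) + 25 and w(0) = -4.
Recurrence: w(n) = 6 × w(n-1) + 25, initial: w(0) = -4.
Try w(n) = A·6ⁿ + C. Substituting: A·6ⁿ + C = 6(A·6ⁿ⁻¹ + C) + 25 = A·6ⁿ + 6C + 25, so C = 6C + 25, giving C = -5. Then w(0) = A - 5 = -4 gives A = 1.

w(n) = 6ⁿ - 5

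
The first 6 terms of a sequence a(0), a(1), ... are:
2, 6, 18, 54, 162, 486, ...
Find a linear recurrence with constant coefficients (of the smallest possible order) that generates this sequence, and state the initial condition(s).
Look for the lowest-order linear relation among consecutive terms.
Observation: each term is 3× the previous.
Check at n=2: 3·6 = 18. ✓

a(n) = 3 × a(n-1), a(0) = 2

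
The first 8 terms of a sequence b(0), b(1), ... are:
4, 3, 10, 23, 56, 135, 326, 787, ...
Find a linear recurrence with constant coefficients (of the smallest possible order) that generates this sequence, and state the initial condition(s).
Look for the lowest-order linear relation among consecutive terms.
Observation: b(n) - 2·b(n-1) - (1)·b(n-2) = 0 holds for the shown terms, and no order-1 relation b(n) = α·b(n-1) + β fits.
Check at n=3: 2·10 + (1)·3 = 23. ✓

b(n) = 2b(n-1) + b(n-2), b(0) = 4, b(1) = 3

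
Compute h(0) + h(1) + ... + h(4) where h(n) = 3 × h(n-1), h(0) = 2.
Computing the sequence terms: 2, 6, 18, 54, 162
Adding these values together:

242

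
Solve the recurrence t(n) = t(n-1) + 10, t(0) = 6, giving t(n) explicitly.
Recurrence: t(n) = t(n-1) + 10, initial: t(0) = 6.
Each step adds 10, so t(n) = t(0) + 10n = 10n + 6.

t(n) = 10n + 6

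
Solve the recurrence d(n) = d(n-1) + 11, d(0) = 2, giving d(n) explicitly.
Recurrence: d(n) = d(n-1) + 11, initial: d(0) = 2.
Each step adds 11, so d(n) = d(0) + 11n = 11n + 2.

d(n) = 11n + 2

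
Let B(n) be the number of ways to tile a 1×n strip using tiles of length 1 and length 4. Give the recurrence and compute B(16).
Condition on the last tile: it has length 1 (leaving a 1×(n-1) strip) or length 4 (leaving a 1×(n-4) strip), so B(n) = B(n-1) + B(n-4) (order-4 linear recurrence).
For 0 ≤ i < 4 only unit tiles fit, so B(i) = 1.
Iterating the recurrence: B(4) = 2, B(5) = 3, B(6) = 4, B(7) = 5, B(8) = 7, B(9) = 10, B(10) = 14, B(11) = 19, B(12) = 26, B(13) = 36, B(14) = 50, B(15) = 69, B(16) = 95.

B(n) = B(n-1) + B(n-4), with B(i) = 1 for 0 ≤ i < 4; B(16) = 95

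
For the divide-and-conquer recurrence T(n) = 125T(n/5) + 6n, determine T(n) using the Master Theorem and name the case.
Master Theorem template: T(n) = a·T(n/b) + f(n).
Here: a=125, b=5, f(n)=6n
Compute log_b(a) = log_5(125) = 3.
f(n) = 6n = O(n^(3-ε)) with ε = 2. Case 1: T(n) = Θ(n^log_b(a)) = Θ(n^3).

Case 1: T(n) = Θ(n^3)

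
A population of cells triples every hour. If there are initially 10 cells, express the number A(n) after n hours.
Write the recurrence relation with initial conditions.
Each hour multiplies the count by 3, so the count after n hours depends only on the count after n-1 hours: A(n) = 3 × A(n-1). The starting count gives A(0) = 10.
Unrolling n times gives the closed form A(n) = 10 × 3ⁿ.

A(n) = 3 × A(n-1), A(0) = 10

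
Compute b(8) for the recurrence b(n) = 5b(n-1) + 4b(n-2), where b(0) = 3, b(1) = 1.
Computing the sequence terms:
3, 1, 17, 89, 513, 2921, 16657, 94969, 541473

541473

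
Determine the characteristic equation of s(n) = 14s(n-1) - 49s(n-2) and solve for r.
Substitute s(n) = rⁿ and divide through by rⁿ⁻²: r² - 14r + 49 = 0
Factor: (r - 7)² = 0, so r = 7 (double root).
General solution: s(n) = (A + Bn)·7ⁿ

Characteristic: r² - 14r + 49 = 0, Roots: r = 7 (double root)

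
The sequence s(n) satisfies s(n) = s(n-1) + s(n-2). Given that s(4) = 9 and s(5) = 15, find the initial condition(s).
Work backwards using s(k) = s(k+2) - s(k+1):
s(3) = s(5) - s(4) = 15 - 9 = 6
s(2) = s(4) - s(3) = 9 - 6 = 3
s(1) = s(3) - s(2) = 6 - 3 = 3
s(0) = s(2) - s(1) = 3 - 3 = 0

s(0) = 0, s(1) = 3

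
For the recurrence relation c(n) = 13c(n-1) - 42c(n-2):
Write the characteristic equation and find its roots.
Substitute c(n) = rⁿ and divide through by rⁿ⁻²: r² - 13r + 42 = 0
Factor: (r - 7)(r - 6) = 0, so r = 7, 6.
General solution: c(n) = A·7ⁿ + B·6ⁿ

Characteristic: r² - 13r + 42 = 0, Roots: r = 7, 6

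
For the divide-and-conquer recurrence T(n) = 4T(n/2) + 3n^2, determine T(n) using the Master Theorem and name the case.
Master Theorem template: T(n) = a·T(n/b) + f(n).
Here: a=4, b=2, f(n)=3n^2
Compute log_b(a) = log_2(4) = 2.
f(n) = 3n^2 = Θ(n^2). Case 2: T(n) = Θ(n^2 log n).

Case 2: T(n) = Θ(n^2 log n)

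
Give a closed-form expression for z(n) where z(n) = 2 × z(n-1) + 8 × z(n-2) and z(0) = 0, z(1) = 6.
Recurrence: z(n) = 2 × z(n-1) + 8 × z(n-2), initial: z(0) = 0, z(1) = 6.
Characteristic equation: r² - 2r - 8 = 0, which factors as (r - 4)(r + 2) = 0, so r = 4, -2. General solution z(n) = A·4ⁿ + B·(-2)ⁿ. From z(0) = 0: A + B = 0. From z(1) = 6: 4A - 2B = 6. Solving gives A = 1, B = -1.

z(n) = 4ⁿ - (-2)ⁿ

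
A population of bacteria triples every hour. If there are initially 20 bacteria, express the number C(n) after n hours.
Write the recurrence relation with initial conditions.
Each hour multiplies the count by 3, so the count after n hours depends only on the count after n-1 hours: C(n) = 3 × C(n-1). The starting count gives C(0) = 20.
Unrolling n times gives the closed form C(n) = 20 × 3ⁿ.

C(n) = 3 × C(n-1), C(0) = 20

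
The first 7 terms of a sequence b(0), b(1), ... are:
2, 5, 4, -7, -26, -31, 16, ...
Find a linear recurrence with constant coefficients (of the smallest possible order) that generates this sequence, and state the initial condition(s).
Look for the lowest-order linear relation among consecutive terms.
Observation: b(n) - 2·b(n-1) - (-3)·b(n-2) = 0 holds for the shown terms, and no order-1 relation b(n) = α·b(n-1) + β fits.
Check at n=3: 2·4 + (-3)·5 = -7. ✓

b(n) = 2b(n-1) - 3b(n-2), b(0) = 2, b(1) = 5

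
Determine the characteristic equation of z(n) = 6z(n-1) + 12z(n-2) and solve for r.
Substitute z(n) = rⁿ and divide through by rⁿ⁻²: r² - 6r - 12 = 0
Discriminant: 6² + 4·12 = 84, not a perfect square, so by the quadratic formula r = (6 ± √84)/2.
General solution: z(n) = A·r₁ⁿ + B·r₂ⁿ where r₁,r₂ = (6 ± √84)/2

Characteristic: r² - 6r - 12 = 0, Roots: r = (6 ± √84)/2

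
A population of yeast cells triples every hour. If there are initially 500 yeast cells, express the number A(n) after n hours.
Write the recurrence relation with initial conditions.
Each hour multiplies the count by 3, so the count after n hours depends only on the count after n-1 hours: A(n) = 3 × A(n-1). The starting count gives A(0) = 500.
Unrolling n times gives the closed form A(n) = 500 × 3ⁿ.

A(n) = 3 × A(n-1), A(0) = 500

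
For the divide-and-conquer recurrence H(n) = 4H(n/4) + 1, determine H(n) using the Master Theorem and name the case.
Master Theorem template: H(n) = a·H(n/b) + f(n).
Here: a=4, b=4, f(n)=1
Compute log_b(a) = log_4(4) = 1.
f(n) = 1 = O(n^(1-ε)) with ε = 1. Case 1: H(n) = Θ(n^log_b(a)) = Θ(n).

Case 1: H(n) = Θ(n)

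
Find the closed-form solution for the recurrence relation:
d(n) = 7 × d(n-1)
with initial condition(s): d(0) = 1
Recurrence: d(n) = 7 × d(n-1), initial: d(0) = 1.
Each term is 7 times the previous, so this is geometric with ratio 7. After n steps: d(n) = d(0)·7ⁿ = 7ⁿ.

d(n) = 7ⁿ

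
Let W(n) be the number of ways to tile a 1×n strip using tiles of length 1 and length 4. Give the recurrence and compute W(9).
Condition on the last tile: it has length 1 (leaving a 1×(n-1) strip) or length 4 (leaving a 1×(n-4) strip), so W(n) = W(n-1) + W(n-4) (order-4 linear recurrence).
For 0 ≤ i < 4 only unit tiles fit, so W(i) = 1.
Iterating the recurrence: W(4) = 2, W(5) = 3, W(6) = 4, W(7) = 5, W(8) = 7, W(9) = 10.

W(n) = W(n-1) + W(n-4), with W(i) = 1 for 0 ≤ i < 4; W(9) = 10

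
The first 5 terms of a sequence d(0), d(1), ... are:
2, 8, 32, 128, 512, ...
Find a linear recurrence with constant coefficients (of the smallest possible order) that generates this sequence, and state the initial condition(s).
Look for the lowest-order linear relation among consecutive terms.
Observation: each term is 4× the previous.
Check at n=2: 4·8 = 32. ✓

d(n) = 4 × d(n-1), d(0) = 2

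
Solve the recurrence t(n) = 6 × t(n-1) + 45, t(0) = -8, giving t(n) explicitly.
Recurrence: t(n) = 6 × t(n-1) + 45, initial: t(0) = -8.
Try t(n) = A·6ⁿ + C. Substituting: A·6ⁿ + C = 6(A·6ⁿ⁻¹ + C) + 45 = A·6ⁿ + 6C + 45, so C = 6C + 45, giving C = -9. Then t(0) = A - 9 = -8 gives A = 1.

t(n) = 6ⁿ - 9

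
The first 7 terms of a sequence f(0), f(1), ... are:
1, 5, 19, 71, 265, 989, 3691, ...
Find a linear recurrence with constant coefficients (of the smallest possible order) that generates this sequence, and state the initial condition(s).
Look for the lowest-order linear relation among consecutive terms.
Observation: f(n) - 4·f(n-1) - (-1)·f(n-2) = 0 holds for the shown terms, and no order-1 relation f(n) = α·f(n-1) + β fits.
Check at n=3: 4·19 + (-1)·5 = 71. ✓

f(n) = 4f(n-1) - f(n-2), f(0) = 1, f(1) = 5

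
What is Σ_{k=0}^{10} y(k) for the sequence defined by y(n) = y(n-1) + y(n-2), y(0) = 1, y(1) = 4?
Computing the sequence terms: 1, 4, 5, 9, 14, 23, 37, 60, 97, 157, 254
Adding these values together:

661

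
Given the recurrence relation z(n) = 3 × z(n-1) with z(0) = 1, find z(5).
Computing step by step:
z(0) = 1
z(1) = 3 × 1 = 3
z(2) = 3 × 3 = 9
z(3) = 3 × 9 = 27
z(4) = 3 × 27 = 81
z(5) = 3 × 81 = 243

243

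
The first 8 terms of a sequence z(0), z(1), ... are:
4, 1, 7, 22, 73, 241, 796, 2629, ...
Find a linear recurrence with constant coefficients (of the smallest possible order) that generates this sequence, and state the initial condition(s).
Look for the lowest-order linear relation among consecutive terms.
Observation: z(n) - 3·z(n-1) - (1)·z(n-2) = 0 holds for the shown terms, and no order-1 relation z(n) = α·z(n-1) + β fits.
Check at n=3: 3·7 + (1)·1 = 22. ✓

z(n) = 3z(n-1) + z(n-2), z(0) = 4, z(1) = 1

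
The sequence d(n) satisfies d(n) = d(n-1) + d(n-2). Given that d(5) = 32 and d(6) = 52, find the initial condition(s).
Work backwards using d(k) = d(k+2) - d(k+1):
d(4) = d(6) - d(5) = 52 - 32 = 20
d(3) = d(5) - d(4) = 32 - 20 = 12
d(2) = d(4) - d(3) = 20 - 12 = 8
d(1) = d(3) - d(2) = 12 - 8 = 4
d(0) = d(2) - d(1) = 8 - 4 = 4

d(0) = 4, d(1) = 4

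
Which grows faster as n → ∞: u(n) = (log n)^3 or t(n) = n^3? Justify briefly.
Comparing growth rates:
Growth-rate hierarchy: log n ≺ any polynomial ≺ any exponential cⁿ (c>1) ≺ n! ≺ nⁿ.
polynomial degree 3 dominates polylogarithmic (log n)^3 asymptotically.

t(n) grows faster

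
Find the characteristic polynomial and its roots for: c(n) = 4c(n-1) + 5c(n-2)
Substitute c(n) = rⁿ and divide through by rⁿ⁻²: r² - 4r - 5 = 0
Factor: (r - 5)(r + 1) = 0, so r = 5, -1.
General solution: c(n) = A·5ⁿ + B·(-1)ⁿ

Characteristic: r² - 4r - 5 = 0, Roots: r = 5, -1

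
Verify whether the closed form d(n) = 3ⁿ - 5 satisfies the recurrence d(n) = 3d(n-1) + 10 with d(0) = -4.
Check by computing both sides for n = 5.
From the recurrence with d(0) = -4:
  d(0) = -4, d(1) = -2, d(2) = 4, d(3) = 22, d(4) = 76, d(5) = 238
  so the recurrence gives d(5) = 238.
From the proposed closed form d(n) = 3ⁿ - 5:
  d(5) = 238.
Both sides give 238 at n = 5, and the initial condition(s) match, so the closed form is consistent.

Yes, the closed form is correct.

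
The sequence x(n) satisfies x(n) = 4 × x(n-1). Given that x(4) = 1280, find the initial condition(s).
In general x(n) = 4ⁿ · x(0). At n = 4: x(0) = x(4) / 4^4 = 1280 / 256 = 5.

x(0) = 5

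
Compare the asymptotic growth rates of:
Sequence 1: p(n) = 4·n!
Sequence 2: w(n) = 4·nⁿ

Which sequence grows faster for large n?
Comparing growth rates:
Growth-rate hierarchy: log n ≺ any polynomial ≺ any exponential cⁿ (c>1) ≺ n! ≺ nⁿ.
super-exponential nⁿ dominates factorial asymptotically.

w(n) grows faster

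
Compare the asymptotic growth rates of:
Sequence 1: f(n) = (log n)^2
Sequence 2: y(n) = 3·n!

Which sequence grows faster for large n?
Comparing growth rates:
Growth-rate hierarchy: log n ≺ any polynomial ≺ any exponential cⁿ (c>1) ≺ n! ≺ nⁿ.
factorial dominates polylogarithmic (log n)^2 asymptotically.

y(n) grows faster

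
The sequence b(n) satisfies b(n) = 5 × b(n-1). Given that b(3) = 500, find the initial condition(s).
In general b(n) = 5ⁿ · b(0). At n = 3: b(0) = b(3) / 5^3 = 500 / 125 = 4.

b(0) = 4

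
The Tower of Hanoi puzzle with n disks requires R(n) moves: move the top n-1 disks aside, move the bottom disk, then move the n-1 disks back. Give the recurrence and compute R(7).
Moving n disks = move the top n-1 disks aside (R(n-1) moves) + move the largest disk (1 move) + move the n-1 disks back on top (R(n-1) moves), so R(n) = 2R(n-1) + 1, with R(1) = 1 (a single disk takes one move).
First terms: 1, 3, 7, 15, 31, 63, … — each is one less than a power of 2. Indeed R(n) + 1 = 2(R(n-1) + 1) with R(1) + 1 = 2, so R(n) + 1 = 2ⁿ and R(n) = 2ⁿ - 1.
Hence R(7) = 2^7 - 1 = 128 - 1 = 127.

R(n) = 2R(n-1) + 1, R(1) = 1; R(7) = 127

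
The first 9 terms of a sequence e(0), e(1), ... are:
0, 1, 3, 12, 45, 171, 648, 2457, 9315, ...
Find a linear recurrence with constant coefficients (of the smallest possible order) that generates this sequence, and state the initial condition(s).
Look for the lowest-order linear relation among consecutive terms.
Observation: e(n) - 3·e(n-1) - (3)·e(n-2) = 0 holds for the shown terms, and no order-1 relation e(n) = α·e(n-1) + β fits.
Check at n=3: 3·3 + (3)·1 = 12. ✓

e(n) = 3e(n-1) + 3e(n-2), e(0) = 0, e(1) = 1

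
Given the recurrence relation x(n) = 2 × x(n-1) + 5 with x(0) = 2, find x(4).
Computing step by step:
x(0) = 2
x(1) = 2 × 2 + 5 = 9
x(2) = 2 × 9 + 5 = 23
x(3) = 2 × 23 + 5 = 51
x(4) = 2 × 51 + 5 = 107

107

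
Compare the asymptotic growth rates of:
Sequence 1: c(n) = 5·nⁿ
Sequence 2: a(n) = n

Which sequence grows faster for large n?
Comparing growth rates:
Growth-rate hierarchy: log n ≺ any polynomial ≺ any exponential cⁿ (c>1) ≺ n! ≺ nⁿ.
super-exponential nⁿ dominates polynomial degree 1 asymptotically.

c(n) grows faster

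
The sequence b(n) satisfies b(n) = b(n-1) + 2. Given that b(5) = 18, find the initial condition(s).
b(5) = b(0) + 5·2, so b(0) = 18 - 10 = 8.

b(0) = 8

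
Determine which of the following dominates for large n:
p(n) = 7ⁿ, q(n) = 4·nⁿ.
Comparing growth rates:
Growth-rate hierarchy: log n ≺ any polynomial ≺ any exponential cⁿ (c>1) ≺ n! ≺ nⁿ.
super-exponential nⁿ dominates exponential base 7 asymptotically.

q(n) grows faster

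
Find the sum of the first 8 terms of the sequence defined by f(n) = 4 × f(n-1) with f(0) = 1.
Computing the sequence terms: 1, 4, 16, 64, 256, 1024, 4096, 16384
Adding these values together:

21845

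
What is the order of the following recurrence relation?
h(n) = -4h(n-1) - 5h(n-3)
The order is the largest lag k for which h(n-k) appears. Here the deepest term is h(n-3), so the order is 3.

Order 3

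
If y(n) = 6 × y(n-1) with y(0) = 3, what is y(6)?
Computing step by step:
y(0) = 3
y(1) = 6 × 3 = 18
y(2) = 6 × 18 = 108
y(3) = 6 × 108 = 648
y(4) = 6 × 648 = 3888
y(5) = 6 × 3888 = 23328
y(6) = 6 × 23328 = 139968

139968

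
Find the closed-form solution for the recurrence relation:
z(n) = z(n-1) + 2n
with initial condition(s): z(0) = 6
Recurrence: z(n) = z(n-1) + 2n, initial: z(0) = 6.
Telescoping: z(n) = z(0) + 2·Σᵢ₌₁ⁿ i = 6 + 2·n(n+1)/2.

z(n) = 2·n(n+1)/2 + 6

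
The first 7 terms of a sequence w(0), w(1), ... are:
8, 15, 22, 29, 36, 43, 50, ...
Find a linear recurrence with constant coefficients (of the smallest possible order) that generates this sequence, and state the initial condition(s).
Look for the lowest-order linear relation among consecutive terms.
Observation: consecutive differences are constant (= 7).
Check at n=2: 1·15 + 7 = 22. ✓

w(n) = w(n-1) + 7, w(0) = 8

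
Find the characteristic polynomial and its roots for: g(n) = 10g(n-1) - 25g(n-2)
Substitute g(n) = rⁿ and divide through by rⁿ⁻²: r² - 10r + 25 = 0
Factor: (r - 5)² = 0, so r = 5 (double root).
General solution: g(n) = (A + Bn)·5ⁿ

Characteristic: r² - 10r + 25 = 0, Roots: r = 5 (double root)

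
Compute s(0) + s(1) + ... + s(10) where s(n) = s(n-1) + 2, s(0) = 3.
Computing the sequence terms: 3, 5, 7, 9, 11, 13, 15, 17, 19, 21, 23
Adding these values together:

143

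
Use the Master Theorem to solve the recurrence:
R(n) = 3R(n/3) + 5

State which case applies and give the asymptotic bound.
Master Theorem template: R(n) = a·R(n/b) + f(n).
Here: a=3, b=3, f(n)=5
Compute log_b(a) = log_3(3) = 1.
f(n) = 5 = O(n^(1-ε)) with ε = 1. Case 1: R(n) = Θ(n^log_b(a)) = Θ(n).

Case 1: R(n) = Θ(n)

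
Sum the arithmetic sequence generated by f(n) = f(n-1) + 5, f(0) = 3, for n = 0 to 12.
Computing the sequence terms: 3, 8, 13, 18, 23, 28, 33, 38, 43, 48, 53, 58, 63
Adding these values together:

429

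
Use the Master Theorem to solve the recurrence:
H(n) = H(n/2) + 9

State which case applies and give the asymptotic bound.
Master Theorem template: H(n) = a·H(n/b) + f(n).
Here: a=1, b=2, f(n)=9
Compute log_b(a) = log_2(1) = 0.
f(n) = 9 = Θ(1). Case 2: H(n) = Θ(log n).

Case 2: H(n) = Θ(log n)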